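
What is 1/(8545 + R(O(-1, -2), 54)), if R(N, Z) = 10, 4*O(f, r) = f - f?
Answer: 1/8555 ≈ 0.00011689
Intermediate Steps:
O(f, r) = 0 (O(f, r) = (f - f)/4 = (1/4)*0 = 0)
1/(8545 + R(O(-1, -2), 54)) = 1/(8545 + 10) = 1/8555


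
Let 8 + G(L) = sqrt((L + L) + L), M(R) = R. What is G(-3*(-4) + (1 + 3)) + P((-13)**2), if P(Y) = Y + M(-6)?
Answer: 155 + 4*sqrt(3) ≈ 161.93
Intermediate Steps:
P(Y) = -6 + Y (P(Y) = Y - 6 = -6 + Y)
G(L) = -8 + sqrt(3)*sqrt(L) (G(L) = -8 + sqrt((L + L) + L) = -8 + sqrt(2*L + L) = -8 + sqrt(3*L) = -8 + sqrt(3)*sqrt(L))
G(-3*(-4) + (1 + 3)) + P((-13)**2) = (-8 + sqrt(3)*sqrt(-3*(-4) + (1 + 3))) + (-6 + (-13)**2) = (-8 + sqrt(3)*sqrt(12 + 4)) + (-6 + 169) = (-8 + sqrt(3)*sqrt(16)) + 163 = (-8 + sqrt(3)*4) + 163 = (-8 + 4*sqrt(3)) + 163 = 155 + 4*sqrt(3)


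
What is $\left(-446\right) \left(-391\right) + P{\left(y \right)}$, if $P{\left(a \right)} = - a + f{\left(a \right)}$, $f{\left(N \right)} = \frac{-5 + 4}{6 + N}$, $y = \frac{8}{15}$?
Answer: $\frac{256346411}{1470} \approx 1.7439 \cdot 10^{5}$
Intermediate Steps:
$y = \frac{8}{15}$ ($y = 8 \cdot \frac{1}{15} = \frac{8}{15} \approx 0.53333$)
$f{\left(N \right)} = - \frac{1}{6 + N}$
$P{\left(a \right)} = - a - \frac{1}{6 + a}$
$\left(-446\right) \left(-391\right) + P{\left(y \right)} = \left(-446\right) \left(-391\right) + \frac{-1 - \frac{8 \left(6 + \frac{8}{15}\right)}{15}}{6 + \frac{8}{15}} = 174386 + \frac{-1 - \frac{8}{15} \cdot \frac{98}{15}}{\frac{98}{15}} = 174386 + \frac{15 \left(-1 - \frac{784}{225}\right)}{98} = 174386 + \frac{15}{98} \left(- \frac{1009}{225}\right) = 174386 - \frac{1009}{1470} = \frac{256346411}{1470}$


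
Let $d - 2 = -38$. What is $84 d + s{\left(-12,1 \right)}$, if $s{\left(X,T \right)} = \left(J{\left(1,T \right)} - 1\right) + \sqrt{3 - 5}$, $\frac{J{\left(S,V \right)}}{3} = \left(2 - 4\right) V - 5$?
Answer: $-3046 + i \sqrt{2} \approx -3046.0 + 1.4142 i$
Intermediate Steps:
$J{\left(S,V \right)} = -15 - 6 V$ ($J{\left(S,V \right)} = 3 \left(\left(2 - 4\right) V - 5\right) = 3 \left(- 2 V - 5\right) = 3 \left(-5 - 2 V\right) = -15 - 6 V$)
$d = -36$ ($d = 2 - 38 = -36$)
$s{\left(X,T \right)} = -16 - 6 T + i \sqrt{2}$ ($s{\left(X,T \right)} = \left(\left(-15 - 6 T\right) - 1\right) + \sqrt{3 - 5} = \left(-16 - 6 T\right) + \sqrt{3 - 5} = \left(-16 - 6 T\right) + \sqrt{-2} = \left(-16 - 6 T\right) + i \sqrt{2} = -16 - 6 T + i \sqrt{2}$)
$84 d + s{\left(-12,1 \right)} = 84 \left(-36\right) - \left(22 - i \sqrt{2}\right) = -3024 - \left(22 - i \sqrt{2}\right) = -3046 + i \sqrt{2}$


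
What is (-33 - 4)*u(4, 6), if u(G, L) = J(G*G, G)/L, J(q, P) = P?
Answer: -74/3 ≈ -24.667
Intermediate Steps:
u(G, L) = G/L
(-33 - 4)*u(4, 6) = (-33 - 4)*(4/6) = -148/6 = -37*⅔ = -74/3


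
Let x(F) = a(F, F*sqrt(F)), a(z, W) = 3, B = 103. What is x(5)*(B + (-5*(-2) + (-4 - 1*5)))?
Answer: 312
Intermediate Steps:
x(F) = 3
x(5)*(B + (-5*(-2) + (-4 - 1*5))) = 3*(103 + (-5*(-2) + (-4 - 1*5))) = 3*(103 + (10 + (-4 - 5))) = 3*(103 + (10 - 9)) = 3*(103 + 1) = 3*104 = 312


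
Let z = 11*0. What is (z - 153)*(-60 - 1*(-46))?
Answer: 2142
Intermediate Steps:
z = 0
(z - 153)*(-60 - 1*(-46)) = (0 - 153)*(-60 - 1*(-46)) = -153*(-60 + 46) = -153*(-14) = 2142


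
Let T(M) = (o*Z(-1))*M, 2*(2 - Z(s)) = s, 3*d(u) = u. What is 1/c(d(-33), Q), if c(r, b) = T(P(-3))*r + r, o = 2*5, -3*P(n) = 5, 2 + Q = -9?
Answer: 3/1342 ≈ 0.0022355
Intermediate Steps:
Q = -11 (Q = -2 - 9 = -11)
d(u) = u/3
Z(s) = 2 - s/2
P(n) = -5/3 (P(n) = -1/3*5 = -5/3)
o = 10
T(M) = 25*M (T(M) = (10*(2 - 1/2*(-1)))*M = (10*(2 + 1/2))*M = (10*(5/2))*M = 25*M)
c(r, b) = -122*r/3 (c(r, b) = (25*(-5/3))*r + r = -125*r/3 + r = -122*r/3)
1/c(d(-33), Q) = 1/(-122*(-33)/9) = 1/(-122/3*(-11)) = 1/(1342/3) = 3/1342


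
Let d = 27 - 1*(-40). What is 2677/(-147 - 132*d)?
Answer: -2677/8991 ≈ -0.29774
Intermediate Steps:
d = 67 (d = 27 + 40 = 67)
2677/(-147 - 132*d) = 2677/(-147 - 132*67) = 2677/(-147 - 8844) = 2677/(-8991) = 2677*(-1/8991) = -2677/8991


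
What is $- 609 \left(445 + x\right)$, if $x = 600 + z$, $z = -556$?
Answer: $-297801$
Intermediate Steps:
$x = 44$ ($x = 600 - 556 = 44$)
$- 609 \left(445 + x\right) = - 609 \left(445 + 44\right) = \left(-609\right) 489 = -297801$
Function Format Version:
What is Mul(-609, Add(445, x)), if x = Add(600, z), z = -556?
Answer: -297801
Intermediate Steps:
x = 44 (x = Add(600, -556) = 44)
Mul(-609, Add(445, x)) = Mul(-609, Add(445, 44)) = Mul(-609, 489) = -297801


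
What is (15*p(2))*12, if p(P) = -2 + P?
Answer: 0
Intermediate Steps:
(15*p(2))*12 = (15*(-2 + 2))*12 = (15*0)*12 = 0*12 = 0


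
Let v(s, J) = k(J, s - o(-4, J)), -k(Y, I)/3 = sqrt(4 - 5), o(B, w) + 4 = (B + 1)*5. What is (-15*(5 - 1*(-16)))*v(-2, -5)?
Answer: 945*I ≈ 945.0*I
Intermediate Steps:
o(B, w) = 1 + 5*B (o(B, w) = -4 + (B + 1)*5 = -4 + (1 + B)*5 = -4 + (5 + 5*B) = 1 + 5*B)
k(Y, I) = -3*I (k(Y, I) = -3*sqrt(4 - 5) = -3*I)
v(s, J) = -3*I
(-15*(5 - 1*(-16)))*v(-2, -5) = (-15*(5 - 1*(-16)))*(-3*I) = (-15*(5 + 16))*(-3*I) = (-15*21)*(-3*I) = -(-945)*I = 945*I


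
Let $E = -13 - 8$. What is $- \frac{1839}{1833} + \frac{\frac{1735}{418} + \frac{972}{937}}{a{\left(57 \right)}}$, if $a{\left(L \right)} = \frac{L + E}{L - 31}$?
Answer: $\frac{11818461869}{4307542668} \approx 2.7437$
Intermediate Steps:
$E = -21$
$a{\left(L \right)} = \frac{-21 + L}{-31 + L}$ ($a{\left(L \right)} = \frac{L - 21}{L - 31} = \frac{-21 + L}{-31 + L}$)
$- \frac{1839}{1833} + \frac{\frac{1735}{418} + \frac{972}{937}}{a{\left(57 \right)}} = - \frac{1839}{1833} + \frac{\frac{1735}{418} + \frac{972}{937}}{\frac{1}{-31 + 57} \left(-21 + 57\right)} = \left(-1839\right) \frac{1}{1833} + \frac{1735 \cdot \frac{1}{418} + 972 \cdot \frac{1}{937}}{\frac{1}{26} \cdot 36} = - \frac{613}{611} + \frac{\frac{1735}{418} + \frac{972}{937}}{\frac{1}{26} \cdot 36} = - \frac{613}{611} + \frac{2031991}{391666 \cdot \frac{18}{13}} = - \frac{613}{611} + \frac{2031991}{391666} \cdot \frac{13}{18} = - \frac{613}{611} + \frac{26415883}{7049988} = \frac{11818461869}{4307542668}$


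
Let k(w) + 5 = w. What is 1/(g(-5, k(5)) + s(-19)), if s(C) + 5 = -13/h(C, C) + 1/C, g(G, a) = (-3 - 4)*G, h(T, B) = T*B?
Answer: 361/10798 ≈ 0.033432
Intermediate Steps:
k(w) = -5 + w
h(T, B) = B*T
g(G, a) = -7*G
s(C) = -5 + 1/C - 13/C² (s(C) = -5 + (-13/C² + 1/C) = -5 + (1/C - 13/C²) = -5 + 1/C - 13/C²)
1/(g(-5, k(5)) + s(-19)) = 1/(-7*(-5) + (-5 + 1/(-19) - 13/(-19)²)) = 1/(35 + (-5 - 1/19 - 13*1/361)) = 1/(35 + (-5 - 1/19 - 13/361)) = 1/(35 - 1837/361) = 1/(10798/361) = 361/10798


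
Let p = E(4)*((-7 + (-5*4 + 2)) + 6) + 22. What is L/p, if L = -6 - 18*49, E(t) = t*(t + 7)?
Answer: 12/11 ≈ 1.0909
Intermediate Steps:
E(t) = t*(7 + t)
L = -888 (L = -6 - 882 = -888)
p = -814 (p = (4*(7 + 4))*((-7 + (-5*4 + 2)) + 6) + 22 = (4*11)*((-7 + (-20 + 2)) + 6) + 22 = 44*((-7 - 18) + 6) + 22 = 44*(-25 + 6) + 22 = 44*(-19) + 22 = -836 + 22 = -814)
L/p = -888/(-814) = -888*(-1/814) = 12/11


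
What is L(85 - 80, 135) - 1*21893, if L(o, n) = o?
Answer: -21888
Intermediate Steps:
L(85 - 80, 135) - 1*21893 = (85 - 80) - 1*21893 = 5 - 21893 = -21888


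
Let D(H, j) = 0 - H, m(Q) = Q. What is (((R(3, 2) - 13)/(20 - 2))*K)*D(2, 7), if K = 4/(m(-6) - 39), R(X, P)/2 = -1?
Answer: -4/27 ≈ -0.14815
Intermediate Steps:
D(H, j) = -H
R(X, P) = -2 (R(X, P) = 2*(-1) = -2)
K = -4/45 (K = 4/(-6 - 39) = 4/(-45) = 4*(-1/45) = -4/45 ≈ -0.088889)
(((R(3, 2) - 13)/(20 - 2))*K)*D(2, 7) = (((-2 - 13)/(20 - 2))*(-4/45))*(-1*2) = (-15/18*(-4/45))*(-2) = (-15*1/18*(-4/45))*(-2) = -⅚*(-4/45)*(-2) = (2/27)*(-2) = -4/27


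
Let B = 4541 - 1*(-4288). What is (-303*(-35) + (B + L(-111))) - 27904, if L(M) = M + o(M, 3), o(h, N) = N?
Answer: -8578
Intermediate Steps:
B = 8829 (B = 4541 + 4288 = 8829)
L(M) = 3 + M (L(M) = M + 3 = 3 + M)
(-303*(-35) + (B + L(-111))) - 27904 = (-303*(-35) + (8829 + (3 - 111))) - 27904 = (10605 + (8829 - 108)) - 27904 = (10605 + 8721) - 27904 = 19326 - 27904 = -8578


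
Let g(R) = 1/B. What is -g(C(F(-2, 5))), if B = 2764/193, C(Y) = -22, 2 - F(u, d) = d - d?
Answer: -193/2764 ≈ -0.069826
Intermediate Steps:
F(u, d) = 2 (F(u, d) = 2 - (d - d) = 2 - 1*0 = 2 + 0 = 2)
B = 2764/193 (B = 2764*(1/193) = 2764/193 ≈ 14.321)
g(R) = 193/2764 (g(R) = 1/(2764/193) = 193/2764)
-g(C(F(-2, 5))) = -1*193/2764 = -193/2764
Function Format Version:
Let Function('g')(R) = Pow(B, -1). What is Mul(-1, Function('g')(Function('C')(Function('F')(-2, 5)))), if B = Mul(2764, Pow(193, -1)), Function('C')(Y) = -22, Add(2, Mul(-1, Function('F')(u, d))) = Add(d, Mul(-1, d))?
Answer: Rational(-193, 2764) ≈ -0.069826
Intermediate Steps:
Function('F')(u, d) = 2 (Function('F')(u, d) = Add(2, Mul(-1, Add(d, Mul(-1, d)))) = Add(2, Mul(-1, 0)) = Add(2, 0) = 2)
B = Rational(2764, 193) (B = Mul(2764, Rational(1, 193)) = Rational(2764, 193) ≈ 14.321)
Function('g')(R) = Rational(193, 2764) (Function('g')(R) = Pow(Rational(2764, 193), -1) = Rational(193, 2764))
Mul(-1, Function('g')(Function('C')(Function('F')(-2, 5)))) = Mul(-1, Rational(193, 2764)) = Rational(-193, 2764)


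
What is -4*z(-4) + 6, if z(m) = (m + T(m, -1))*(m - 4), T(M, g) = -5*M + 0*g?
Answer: 518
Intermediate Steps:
T(M, g) = -5*M (T(M, g) = -5*M + 0 = -5*M)
z(m) = -4*m*(-4 + m) (z(m) = (m - 5*m)*(m - 4) = (-4*m)*(-4 + m) = -4*m*(-4 + m))
-4*z(-4) + 6 = -16*(-4)*(4 - 1*(-4)) + 6 = -16*(-4)*(4 + 4) + 6 = -16*(-4)*8 + 6 = -4*(-128) + 6 = 512 + 6 = 518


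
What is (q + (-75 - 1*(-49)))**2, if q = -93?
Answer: 14161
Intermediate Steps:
(q + (-75 - 1*(-49)))**2 = (-93 + (-75 - 1*(-49)))**2 = (-93 + (-75 + 49))**2 = (-93 - 26)**2 = (-119)**2 = 14161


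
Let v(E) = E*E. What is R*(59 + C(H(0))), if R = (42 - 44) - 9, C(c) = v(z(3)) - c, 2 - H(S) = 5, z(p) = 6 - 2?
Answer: -858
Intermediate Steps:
z(p) = 4
H(S) = -3 (H(S) = 2 - 1*5 = 2 - 5 = -3)
v(E) = E²
C(c) = 16 - c (C(c) = 4² - c = 16 - c)
R = -11 (R = -2 - 9 = -11)
R*(59 + C(H(0))) = -11*(59 + (16 - 1*(-3))) = -11*(59 + (16 + 3)) = -11*(59 + 19) = -11*78 = -858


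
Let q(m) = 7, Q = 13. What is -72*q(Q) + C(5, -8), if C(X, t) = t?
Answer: -512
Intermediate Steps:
-72*q(Q) + C(5, -8) = -72*7 - 8 = -504 - 8 = -512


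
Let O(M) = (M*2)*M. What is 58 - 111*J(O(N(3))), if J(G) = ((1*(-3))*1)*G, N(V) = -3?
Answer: 6052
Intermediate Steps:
O(M) = 2*M² (O(M) = (2*M)*M = 2*M²)
J(G) = -3*G (J(G) = (-3*1)*G = -3*G)
58 - 111*J(O(N(3))) = 58 - (-333)*2*(-3)² = 58 - (-333)*2*9 = 58 - (-333)*18 = 58 - 111*(-54) = 58 + 5994 = 6052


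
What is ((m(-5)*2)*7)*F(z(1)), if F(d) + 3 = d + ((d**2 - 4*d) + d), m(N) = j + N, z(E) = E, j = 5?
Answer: 0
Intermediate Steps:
m(N) = 5 + N
F(d) = -3 + d**2 - 2*d (F(d) = -3 + (d + ((d**2 - 4*d) + d)) = -3 + (d + (d**2 - 3*d)) = -3 + (d**2 - 2*d) = -3 + d**2 - 2*d)
((m(-5)*2)*7)*F(z(1)) = (((5 - 5)*2)*7)*(-3 + 1**2 - 2*1) = ((0*2)*7)*(-3 + 1 - 2) = (0*7)*(-4) = 0*(-4) = 0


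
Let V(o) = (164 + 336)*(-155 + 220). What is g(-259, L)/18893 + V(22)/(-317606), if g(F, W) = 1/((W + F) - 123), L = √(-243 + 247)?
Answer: -116664433803/1140100730020 ≈ -0.10233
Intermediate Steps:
V(o) = 32500 (V(o) = 500*65 = 32500)
L = 2 (L = √4 = 2)
g(F, W) = 1/(-123 + F + W) (g(F, W) = 1/((F + W) - 123) = 1/(-123 + F + W))
g(-259, L)/18893 + V(22)/(-317606) = 1/(-123 - 259 + 2*18893) + 32500/(-317606) = (1/18893)/(-380) + 32500*(-1/317606) = -1/380*1/18893 - 16250/158803 = -1/7179340 - 16250/158803 = -116664433803/1140100730020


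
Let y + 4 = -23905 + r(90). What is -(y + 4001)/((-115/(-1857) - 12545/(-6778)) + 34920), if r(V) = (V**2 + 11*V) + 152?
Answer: 134250232836/439553245855 ≈ 0.30542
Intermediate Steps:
r(V) = 152 + V**2 + 11*V
y = -14667 (y = -4 + (-23905 + (152 + 90**2 + 11*90)) = -4 + (-23905 + (152 + 8100 + 990)) = -4 + (-23905 + 9242) = -4 - 14663 = -14667)
-(y + 4001)/((-115/(-1857) - 12545/(-6778)) + 34920) = -(-14667 + 4001)/((-115/(-1857) - 12545/(-6778)) + 34920) = -(-10666)/((-115*(-1/1857) - 12545*(-1/6778)) + 34920) = -(-10666)/((115/1857 + 12545/6778) + 34920) = -(-10666)/(24075535/12586746 + 34920) = -(-10666)/439553245855/12586746 = -(-10666)*12586746/439553245855 = -1*(-134250232836/439553245855) = 134250232836/439553245855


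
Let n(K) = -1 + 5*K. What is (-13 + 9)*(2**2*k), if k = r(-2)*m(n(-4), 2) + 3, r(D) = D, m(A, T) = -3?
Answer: -144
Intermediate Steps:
k = 9 (k = -2*(-3) + 3 = 6 + 3 = 9)
(-13 + 9)*(2**2*k) = (-13 + 9)*(2**2*9) = -16*9 = -4*36 = -144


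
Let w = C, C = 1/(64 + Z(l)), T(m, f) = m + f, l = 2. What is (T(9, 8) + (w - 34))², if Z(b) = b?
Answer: 1256641/4356 ≈ 288.48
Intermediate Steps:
T(m, f) = f + m
C = 1/66 (C = 1/(64 + 2) = 1/66 ≈ 0.015152)
w = 1/66 ≈ 0.015152
(T(9, 8) + (w - 34))² = ((8 + 9) + (1/66 - 34))² = (17 - 2243/66)² = (-1121/66)² = 1256641/4356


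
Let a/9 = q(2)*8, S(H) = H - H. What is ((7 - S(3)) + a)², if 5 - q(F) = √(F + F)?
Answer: 49729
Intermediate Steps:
q(F) = 5 - √2*√F (q(F) = 5 - √(F + F) = 5 - √(2*F) = 5 - √2*√F)
S(H) = 0
a = 216 (a = 9*((5 - √2*√2)*8) = 9*((5 - 2)*8) = 9*(3*8) = 9*24 = 216)
((7 - S(3)) + a)² = ((7 - 1*0) + 216)² = ((7 + 0) + 216)² = (7 + 216)² = 223² = 49729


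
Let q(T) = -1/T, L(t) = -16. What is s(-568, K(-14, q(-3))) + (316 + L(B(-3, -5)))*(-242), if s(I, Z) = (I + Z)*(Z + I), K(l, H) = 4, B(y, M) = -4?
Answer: 245496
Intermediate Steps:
s(I, Z) = (I + Z)**2 (s(I, Z) = (I + Z)*(I + Z) = (I + Z)**2)
s(-568, K(-14, q(-3))) + (316 + L(B(-3, -5)))*(-242) = (-568 + 4)**2 + (316 - 16)*(-242) = (-564)**2 + 300*(-242) = 318096 - 72600 = 245496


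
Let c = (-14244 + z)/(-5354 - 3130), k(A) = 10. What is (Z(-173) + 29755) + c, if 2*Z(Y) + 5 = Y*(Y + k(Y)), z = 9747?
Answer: 124014955/2828 ≈ 43853.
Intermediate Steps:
c = 1499/2828 (c = (-14244 + 9747)/(-5354 - 3130) = -4497/(-8484) = -4497*(-1/8484) = 1499/2828 ≈ 0.53006)
Z(Y) = -5/2 + Y*(10 + Y)/2 (Z(Y) = -5/2 + (Y*(Y + 10))/2 = -5/2 + (Y*(10 + Y))/2 = -5/2 + Y*(10 + Y)/2)
(Z(-173) + 29755) + c = ((-5/2 + (½)*(-173)² + 5*(-173)) + 29755) + 1499/2828 = ((-5/2 + (½)*29929 - 865) + 29755) + 1499/2828 = ((-5/2 + 29929/2 - 865) + 29755) + 1499/2828 = (14097 + 29755) + 1499/2828 = 43852 + 1499/2828 = 124014955/2828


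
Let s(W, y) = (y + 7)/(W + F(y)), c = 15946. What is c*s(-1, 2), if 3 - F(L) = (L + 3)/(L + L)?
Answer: 191352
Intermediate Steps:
F(L) = 3 - (3 + L)/(2*L) (F(L) = 3 - (L + 3)/(L + L) = 3 - (3 + L)/(2*L))
s(W, y) = (7 + y)/(W + (-3 + 5*y)/(2*y)) (s(W, y) = (y + 7)/(W + (-3 + 5*y)/(2*y)) = (7 + y)/(W + (-3 + 5*y)/(2*y)))
c*s(-1, 2) = 15946*(2*2*(7 + 2)/(-3 + 5*2 + 2*(-1)*2)) = 15946*(2*2*9/(-3 + 10 - 4)) = 15946*(2*2*9/3) = 15946*(2*2*(⅓)*9) = 15946*12 = 191352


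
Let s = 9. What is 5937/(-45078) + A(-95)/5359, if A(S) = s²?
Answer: -9388355/80524334 ≈ -0.11659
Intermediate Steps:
A(S) = 81 (A(S) = 9² = 81)
5937/(-45078) + A(-95)/5359 = 5937/(-45078) + 81/5359 = 5937*(-1/45078) + 81*(1/5359) = -1979/15026 + 81/5359 = -9388355/80524334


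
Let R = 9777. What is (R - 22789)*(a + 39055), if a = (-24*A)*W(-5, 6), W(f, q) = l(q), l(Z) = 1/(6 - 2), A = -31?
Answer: -510603892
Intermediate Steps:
l(Z) = ¼ (l(Z) = 1/4 = ¼)
W(f, q) = ¼
a = 186 (a = -24*(-31)*(¼) = 744*(¼) = 186)
(R - 22789)*(a + 39055) = (9777 - 22789)*(186 + 39055) = -13012*39241 = -510603892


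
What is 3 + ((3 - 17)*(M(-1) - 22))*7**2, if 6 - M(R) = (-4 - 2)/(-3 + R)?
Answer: 12008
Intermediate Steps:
M(R) = 6 + 6/(-3 + R) (M(R) = 6 - (-4 - 2)/(-3 + R) = 6 - (-6)/(-3 + R) = 6 + 6/(-3 + R))
3 + ((3 - 17)*(M(-1) - 22))*7**2 = 3 + ((3 - 17)*(6*(-2 - 1)/(-3 - 1) - 22))*7**2 = 3 - 14*(6*(-3)/(-4) - 22)*49 = 3 - 14*(6*(-1/4)*(-3) - 22)*49 = 3 - 14*(9/2 - 22)*49 = 3 - 14*(-35/2)*49 = 3 + 245*49 = 3 + 12005 = 12008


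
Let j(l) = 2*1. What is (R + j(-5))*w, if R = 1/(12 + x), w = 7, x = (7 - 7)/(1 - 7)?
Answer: 175/12 ≈ 14.583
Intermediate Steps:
j(l) = 2
x = 0 (x = 0/(-6) = 0*(-⅙) = 0)
R = 1/12 (R = 1/(12 + 0) = 1/12 ≈ 0.083333)
(R + j(-5))*w = (1/12 + 2)*7 = (25/12)*7 = 175/12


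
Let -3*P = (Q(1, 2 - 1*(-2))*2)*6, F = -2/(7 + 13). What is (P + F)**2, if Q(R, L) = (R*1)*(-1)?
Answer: 1521/100 ≈ 15.210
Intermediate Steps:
Q(R, L) = -R (Q(R, L) = R*(-1) = -R)
F = -1/10 (F = -2/20 = (1/20)*(-2) = -1/10 ≈ -0.10000)
P = 4 (P = --1*1*2*6/3 = -(-1*2)*6/3 = -(-2)*6/3 = -1/3*(-12) = 4)
(P + F)**2 = (4 - 1/10)**2 = (39/10)**2 = 1521/100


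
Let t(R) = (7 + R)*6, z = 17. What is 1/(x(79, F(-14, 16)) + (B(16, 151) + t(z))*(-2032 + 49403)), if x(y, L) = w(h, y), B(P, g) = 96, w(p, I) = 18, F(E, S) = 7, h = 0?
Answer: 1/11369058 ≈ 8.7958e-8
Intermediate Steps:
t(R) = 42 + 6*R
x(y, L) = 18
1/(x(79, F(-14, 16)) + (B(16, 151) + t(z))*(-2032 + 49403)) = 1/(18 + (96 + (42 + 6*17))*(-2032 + 49403)) = 1/(18 + (96 + (42 + 102))*47371) = 1/(18 + (96 + 144)*47371) = 1/(18 + 240*47371) = 1/(18 + 11369040) = 1/11369058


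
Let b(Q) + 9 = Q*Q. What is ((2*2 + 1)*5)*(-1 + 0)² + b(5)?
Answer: 41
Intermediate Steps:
b(Q) = -9 + Q² (b(Q) = -9 + Q*Q = -9 + Q²)
((2*2 + 1)*5)*(-1 + 0)² + b(5) = ((2*2 + 1)*5)*(-1 + 0)² + (-9 + 5²) = ((4 + 1)*5)*(-1)² + (-9 + 25) = (5*5)*1 + 16 = 25*1 + 16 = 25 + 16 = 41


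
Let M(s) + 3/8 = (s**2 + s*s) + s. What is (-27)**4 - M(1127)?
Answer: -16079549/8 ≈ -2.0099e+6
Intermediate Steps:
M(s) = -3/8 + s + 2*s**2 (M(s) = -3/8 + ((s**2 + s*s) + s) = -3/8 + ((s**2 + s**2) + s) = -3/8 + (2*s**2 + s) = -3/8 + (s + 2*s**2) = -3/8 + s + 2*s**2)
(-27)**4 - M(1127) = (-27)**4 - (-3/8 + 1127 + 2*1127**2) = 531441 - (-3/8 + 1127 + 2*1270129) = 531441 - (-3/8 + 1127 + 2540258) = 531441 - 1*20331077/8 = 531441 - 20331077/8 = -16079549/8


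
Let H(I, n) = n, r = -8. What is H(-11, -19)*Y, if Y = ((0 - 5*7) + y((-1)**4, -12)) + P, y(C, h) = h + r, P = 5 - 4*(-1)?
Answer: 874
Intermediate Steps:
P = 9 (P = 5 + 4 = 9)
y(C, h) = -8 + h (y(C, h) = h - 8 = -8 + h)
Y = -46 (Y = ((0 - 5*7) + (-8 - 12)) + 9 = ((0 - 35) - 20) + 9 = (-35 - 20) + 9 = -55 + 9 = -46)
H(-11, -19)*Y = -19*(-46) = 874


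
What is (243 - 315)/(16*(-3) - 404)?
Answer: 18/113 ≈ 0.15929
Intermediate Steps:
(243 - 315)/(16*(-3) - 404) = -72/(-48 - 404) = -72/(-452) = -72*(-1/452) = 18/113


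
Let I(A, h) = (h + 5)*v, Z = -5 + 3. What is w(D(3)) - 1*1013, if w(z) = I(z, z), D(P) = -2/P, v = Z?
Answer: -3065/3 ≈ -1021.7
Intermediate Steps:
Z = -2
v = -2
I(A, h) = -10 - 2*h (I(A, h) = (h + 5)*(-2) = (5 + h)*(-2) = -10 - 2*h)
w(z) = -10 - 2*z
w(D(3)) - 1*1013 = (-10 - (-4)/3) - 1*1013 = (-10 - (-4)/3) - 1013 = (-10 - 2*(-⅔)) - 1013 = (-10 + 4/3) - 1013 = -26/3 - 1013 = -3065/3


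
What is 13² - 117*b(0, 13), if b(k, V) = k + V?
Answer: -1352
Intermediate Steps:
b(k, V) = V + k
13² - 117*b(0, 13) = 13² - 117*(13 + 0) = 169 - 117*13 = 169 - 1521 = -1352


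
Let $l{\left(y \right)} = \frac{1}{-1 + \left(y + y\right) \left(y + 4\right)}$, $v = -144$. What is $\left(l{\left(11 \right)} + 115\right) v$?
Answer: $- \frac{5448384}{329} \approx -16560.0$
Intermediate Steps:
$l{\left(y \right)} = \frac{1}{-1 + 2 y \left(4 + y\right)}$
$\left(l{\left(11 \right)} + 115\right) v = \left(\frac{1}{-1 + 2 \cdot 11^{2} + 8 \cdot 11} + 115\right) \left(-144\right) = \left(\frac{1}{-1 + 2 \cdot 121 + 88} + 115\right) \left(-144\right) = \left(\frac{1}{-1 + 242 + 88} + 115\right) \left(-144\right) = \left(\frac{1}{329} + 115\right) \left(-144\right) = \frac{37836}{329} \left(-144\right) = - \frac{5448384}{329}$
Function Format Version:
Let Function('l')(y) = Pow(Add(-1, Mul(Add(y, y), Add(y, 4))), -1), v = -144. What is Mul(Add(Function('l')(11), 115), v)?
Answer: Rational(-5448384, 329) ≈ -16560.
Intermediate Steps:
Function('l')(y) = Pow(Add(-1, Mul(2, y, Add(4, y))), -1) (Function('l')(y) = Pow(Add(-1, Mul(Mul(2, y), Add(4, y))), -1) = Pow(Add(-1, Mul(2, y, Add(4, y))), -1))
Mul(Add(Function('l')(11), 115), v) = Mul(Add(Pow(Add(-1, Mul(2, Pow(11, 2)), Mul(8, 11)), -1), 115), -144) = Mul(Add(Pow(Add(-1, Mul(2, 121), 88), -1), 115), -144) = Mul(Add(Pow(Add(-1, 242, 88), -1), 115), -144) = Mul(Add(Pow(329, -1), 115), -144) = Mul(Add(Rational(1, 329), 115), -144) = Mul(Rational(37836, 329), -144) = Rational(-5448384, 329)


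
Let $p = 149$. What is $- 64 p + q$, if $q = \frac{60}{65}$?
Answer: $- \frac{123956}{13} \approx -9535.1$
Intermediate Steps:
$q = \frac{12}{13}$ ($q = 60 \cdot \frac{1}{65} = \frac{12}{13} \approx 0.92308$)
$- 64 p + q = \left(-64\right) 149 + \frac{12}{13} = -9536 + \frac{12}{13} = - \frac{123956}{13}$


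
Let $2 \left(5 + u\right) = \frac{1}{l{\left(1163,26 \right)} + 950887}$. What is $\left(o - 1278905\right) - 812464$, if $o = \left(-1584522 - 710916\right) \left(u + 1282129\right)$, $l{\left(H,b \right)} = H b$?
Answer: $- \frac{2887488394870418844}{981125} \approx -2.943 \cdot 10^{12}$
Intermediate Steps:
$u = - \frac{9811249}{1962250}$ ($u = -5 + \frac{1}{2 \left(1163 \cdot 26 + 950887\right)} = -5 + \frac{1}{2 \left(30238 + 950887\right)} = -5 + \frac{1}{2 \cdot 981125} = -5 + \frac{1}{2} \cdot \frac{1}{981125} = -5 + \frac{1}{1962250} = - \frac{9811249}{1962250} \approx -5.0$)
$o = - \frac{2887486342976008719}{981125}$ ($o = \left(-1584522 - 710916\right) \left(- \frac{9811249}{1962250} + 1282129\right) = \left(-2295438\right) \frac{2515847819001}{1962250} = - \frac{2887486342976008719}{981125} \approx -2.943 \cdot 10^{12}$)
$\left(o - 1278905\right) - 812464 = \left(- \frac{2887486342976008719}{981125} - 1278905\right) - 812464 = - \frac{2887487597741676844}{981125} - 812464 = - \frac{2887488394870418844}{981125}$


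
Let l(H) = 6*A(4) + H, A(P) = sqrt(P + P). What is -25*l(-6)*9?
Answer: 1350 - 2700*sqrt(2) ≈ -2468.4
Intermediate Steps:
A(P) = sqrt(2)*sqrt(P) (A(P) = sqrt(2*P) = sqrt(2)*sqrt(P))
l(H) = H + 12*sqrt(2) (l(H) = 6*(sqrt(2)*sqrt(4)) + H = 6*(sqrt(2)*2) + H = 6*(2*sqrt(2)) + H = 12*sqrt(2) + H = H + 12*sqrt(2))
-25*l(-6)*9 = -25*(-6 + 12*sqrt(2))*9 = (150 - 300*sqrt(2))*9 = 1350 - 2700*sqrt(2)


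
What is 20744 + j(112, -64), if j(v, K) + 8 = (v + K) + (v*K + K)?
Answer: 13552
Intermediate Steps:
j(v, K) = -8 + v + 2*K + K*v (j(v, K) = -8 + ((v + K) + (v*K + K)) = -8 + ((K + v) + (K*v + K)) = -8 + ((K + v) + (K + K*v)) = -8 + (v + 2*K + K*v) = -8 + v + 2*K + K*v)
20744 + j(112, -64) = 20744 + (-8 + 112 + 2*(-64) - 64*112) = 20744 + (-8 + 112 - 128 - 7168) = 20744 - 7192 = 13552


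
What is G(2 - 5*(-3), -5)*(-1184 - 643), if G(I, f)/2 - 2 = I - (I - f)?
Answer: 10962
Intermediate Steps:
G(I, f) = 4 + 2*f (G(I, f) = 4 + 2*(I - (I - f)) = 4 + 2*(I + (f - I)) = 4 + 2*f)
G(2 - 5*(-3), -5)*(-1184 - 643) = (4 + 2*(-5))*(-1184 - 643) = (4 - 10)*(-1827) = -6*(-1827) = 10962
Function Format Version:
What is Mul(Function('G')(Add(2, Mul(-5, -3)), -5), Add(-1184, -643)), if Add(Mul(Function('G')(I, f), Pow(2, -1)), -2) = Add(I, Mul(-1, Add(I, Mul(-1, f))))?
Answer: 10962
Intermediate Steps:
Function('G')(I, f) = Add(4, Mul(2, f)) (Function('G')(I, f) = Add(4, Mul(2, Add(I, Mul(-1, Add(I, Mul(-1, f)))))) = Add(4, Mul(2, Add(I, Add(f, Mul(-1, I))))) = Add(4, Mul(2, f)))
Mul(Function('G')(Add(2, Mul(-5, -3)), -5), Add(-1184, -643)) = Mul(Add(4, Mul(2, -5)), Add(-1184, -643)) = Mul(Add(4, -10), -1827) = Mul(-6, -1827) = 10962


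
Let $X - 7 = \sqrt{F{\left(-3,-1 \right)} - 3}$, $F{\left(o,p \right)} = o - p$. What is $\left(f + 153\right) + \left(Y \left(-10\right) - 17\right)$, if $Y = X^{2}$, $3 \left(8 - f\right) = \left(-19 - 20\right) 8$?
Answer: $-192 - 140 i \sqrt{5} \approx -192.0 - 313.05 i$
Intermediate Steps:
$f = 112$ ($f = 8 - \frac{\left(-19 - 20\right) 8}{3} = 8 - \frac{\left(-39\right) 8}{3} = 8 - -104 = 8 + 104 = 112$)
$X = 7 + i \sqrt{5}$ ($X = 7 + \sqrt{\left(-3 - -1\right) - 3} = 7 + \sqrt{\left(-3 + 1\right) - 3} = 7 + \sqrt{-2 - 3} = 7 + \sqrt{-5} = 7 + i \sqrt{5} \approx 7.0 + 2.2361 i$)
$Y = \left(7 + i \sqrt{5}\right)^{2} \approx 44.0 + 31.305 i$
$\left(f + 153\right) + \left(Y \left(-10\right) - 17\right) = \left(112 + 153\right) - \left(17 - \left(7 + i \sqrt{5}\right)^{2} \left(-10\right)\right) = 265 - \left(17 + 10 \left(7 + i \sqrt{5}\right)^{2}\right) = 248 - 10 \left(7 + i \sqrt{5}\right)^{2}$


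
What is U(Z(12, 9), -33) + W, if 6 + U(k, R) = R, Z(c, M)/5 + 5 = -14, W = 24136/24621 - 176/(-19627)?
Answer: -18368167745/483236367 ≈ -38.011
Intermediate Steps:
W = 478050568/483236367 (W = 24136*(1/24621) - 176*(-1/19627) = 24136/24621 + 176/19627 = 478050568/483236367 ≈ 0.98927)
Z(c, M) = -95 (Z(c, M) = -25 + 5*(-14) = -25 - 70 = -95)
U(k, R) = -6 + R
U(Z(12, 9), -33) + W = (-6 - 33) + 478050568/483236367 = -39 + 478050568/483236367 = -18368167745/483236367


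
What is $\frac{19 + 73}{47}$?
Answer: $\frac{92}{47} \approx 1.9574$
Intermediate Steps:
$\frac{19 + 73}{47} = \frac{1}{47} \cdot 92 = \frac{92}{47}$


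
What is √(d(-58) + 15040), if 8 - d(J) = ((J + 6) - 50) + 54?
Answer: 2*√3774 ≈ 122.87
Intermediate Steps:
d(J) = -2 - J (d(J) = 8 - (((J + 6) - 50) + 54) = 8 - (((6 + J) - 50) + 54) = 8 - ((-44 + J) + 54) = 8 - (10 + J) = 8 + (-10 - J) = -2 - J)
√(d(-58) + 15040) = √((-2 - 1*(-58)) + 15040) = √((-2 + 58) + 15040) = √(56 + 15040) = √15096 = 2*√3774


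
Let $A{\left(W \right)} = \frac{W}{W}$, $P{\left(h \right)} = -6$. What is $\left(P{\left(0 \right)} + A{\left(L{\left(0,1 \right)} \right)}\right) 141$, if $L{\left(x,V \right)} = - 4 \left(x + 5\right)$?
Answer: $-705$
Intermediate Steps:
$L{\left(x,V \right)} = -20 - 4 x$ ($L{\left(x,V \right)} = - 4 \left(5 + x\right) = -20 - 4 x$)
$A{\left(W \right)} = 1$
$\left(P{\left(0 \right)} + A{\left(L{\left(0,1 \right)} \right)}\right) 141 = \left(-6 + 1\right) 141 = \left(-5\right) 141 = -705$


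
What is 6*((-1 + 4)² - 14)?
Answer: -30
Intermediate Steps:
6*((-1 + 4)² - 14) = 6*(3² - 14) = 6*(9 - 14) = 6*(-5) = -30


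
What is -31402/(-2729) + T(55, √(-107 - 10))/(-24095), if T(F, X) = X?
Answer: 31402/2729 - 3*I*√13/24095 ≈ 11.507 - 0.00044892*I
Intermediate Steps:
-31402/(-2729) + T(55, √(-107 - 10))/(-24095) = -31402/(-2729) + √(-107 - 10)/(-24095) = -31402*(-1/2729) + √(-117)*(-1/24095) = 31402/2729 + (3*I*√13)*(-1/24095) = 31402/2729 - 3*I*√13/24095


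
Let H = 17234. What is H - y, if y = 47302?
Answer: -30068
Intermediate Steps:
H - y = 17234 - 1*47302 = 17234 - 47302 = -30068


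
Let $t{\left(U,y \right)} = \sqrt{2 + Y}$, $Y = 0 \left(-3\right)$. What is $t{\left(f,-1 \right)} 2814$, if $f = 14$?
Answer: $2814 \sqrt{2} \approx 3979.6$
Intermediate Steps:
$Y = 0$
$t{\left(U,y \right)} = \sqrt{2}$ ($t{\left(U,y \right)} = \sqrt{2 + 0} = \sqrt{2}$)
$t{\left(f,-1 \right)} 2814 = \sqrt{2} \cdot 2814 = 2814 \sqrt{2}$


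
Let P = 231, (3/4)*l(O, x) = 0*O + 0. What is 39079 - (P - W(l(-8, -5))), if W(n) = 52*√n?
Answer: 38848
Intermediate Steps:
l(O, x) = 0 (l(O, x) = 4*(0*O + 0)/3 = 4*(0 + 0)/3 = (4/3)*0 = 0)
39079 - (P - W(l(-8, -5))) = 39079 - (231 - 52*√0) = 39079 - (231 - 52*0) = 39079 - (231 - 1*0) = 39079 - (231 + 0) = 39079 - 1*231 = 39079 - 231 = 38848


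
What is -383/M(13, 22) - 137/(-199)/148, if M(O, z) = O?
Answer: -11278335/382876 ≈ -29.457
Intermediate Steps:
-383/M(13, 22) - 137/(-199)/148 = -383/13 - 137/(-199)/148 = -383*1/13 - 137*(-1/199)*(1/148) = -383/13 + (137/199)*(1/148) = -383/13 + 137/29452 = -11278335/382876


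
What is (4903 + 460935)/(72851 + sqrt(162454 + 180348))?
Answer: 33936764138/5306925399 - 465838*sqrt(342802)/5306925399 ≈ 6.3434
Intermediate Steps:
(4903 + 460935)/(72851 + sqrt(162454 + 180348)) = 465838/(72851 + sqrt(342802))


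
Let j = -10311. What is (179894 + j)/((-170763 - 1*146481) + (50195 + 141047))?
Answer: -169583/126002 ≈ -1.3459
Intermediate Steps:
(179894 + j)/((-170763 - 1*146481) + (50195 + 141047)) = (179894 - 10311)/((-170763 - 1*146481) + (50195 + 141047)) = 169583/((-170763 - 146481) + 191242) = 169583/(-317244 + 191242) = 169583/(-126002) = 169583*(-1/126002) = -169583/126002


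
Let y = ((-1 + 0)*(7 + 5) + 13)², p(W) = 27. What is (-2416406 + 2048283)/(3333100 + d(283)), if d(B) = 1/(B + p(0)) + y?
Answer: -114118130/1033261311 ≈ -0.11044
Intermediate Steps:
y = 1 (y = (-1*12 + 13)² = (-12 + 13)² = 1² = 1)
d(B) = 1 + 1/(27 + B) (d(B) = 1/(B + 27) + 1 = 1/(27 + B) + 1 = 1 + 1/(27 + B))
(-2416406 + 2048283)/(3333100 + d(283)) = (-2416406 + 2048283)/(3333100 + (28 + 283)/(27 + 283)) = -368123/(3333100 + 311/310) = -368123/1033261311/310 = -368123*310/1033261311 = -114118130/1033261311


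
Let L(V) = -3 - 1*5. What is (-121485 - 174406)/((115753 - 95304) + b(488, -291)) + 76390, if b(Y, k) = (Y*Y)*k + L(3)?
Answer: 5292258474461/69279463 ≈ 76390.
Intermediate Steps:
L(V) = -8 (L(V) = -3 - 5 = -8)
b(Y, k) = -8 + k*Y² (b(Y, k) = (Y*Y)*k - 8 = Y²*k - 8 = k*Y² - 8 = -8 + k*Y²)
(-121485 - 174406)/((115753 - 95304) + b(488, -291)) + 76390 = (-121485 - 174406)/((115753 - 95304) + (-8 - 291*488²)) + 76390 = -295891/(20449 + (-8 - 291*238144)) + 76390 = -295891/(20449 + (-8 - 69299904)) + 76390 = -295891/(20449 - 69299912) + 76390 = -295891/(-69279463) + 76390 = -295891*(-1/69279463) + 76390 = 295891/69279463 + 76390 = 5292258474461/69279463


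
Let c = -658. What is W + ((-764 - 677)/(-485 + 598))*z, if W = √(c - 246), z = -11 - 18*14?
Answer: 378983/113 + 2*I*√226 ≈ 3353.8 + 30.067*I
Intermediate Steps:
z = -263 (z = -11 - 252 = -263)
W = 2*I*√226 (W = √(-658 - 246) = √(-904) = 2*I*√226 ≈ 30.067*I)
W + ((-764 - 677)/(-485 + 598))*z = 2*I*√226 + ((-764 - 677)/(-485 + 598))*(-263) = 2*I*√226 - 1441/113*(-263) = 2*I*√226 + 378983/113 = 378983/113 + 2*I*√226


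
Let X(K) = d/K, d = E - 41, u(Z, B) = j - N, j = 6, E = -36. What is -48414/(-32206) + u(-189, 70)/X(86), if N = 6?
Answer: 24207/16103 ≈ 1.5033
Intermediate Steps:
u(Z, B) = 0 (u(Z, B) = 6 - 1*6 = 6 - 6 = 0)
d = -77 (d = -36 - 41 = -77)
X(K) = -77/K
-48414/(-32206) + u(-189, 70)/X(86) = -48414/(-32206) + 0/((-77/86)) = -48414*(-1/32206) + 0/((-77*1/86)) = 24207/16103 + 0/(-77/86) = 24207/16103 + 0*(-86/77) = 24207/16103 + 0 = 24207/16103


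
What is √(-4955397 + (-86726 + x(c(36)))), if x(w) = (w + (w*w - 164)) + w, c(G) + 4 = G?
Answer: I*√5041199 ≈ 2245.3*I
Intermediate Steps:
c(G) = -4 + G
x(w) = -164 + w² + 2*w (x(w) = (w + (w² - 164)) + w = (w + (-164 + w²)) + w = (-164 + w + w²) + w = -164 + w² + 2*w)
√(-4955397 + (-86726 + x(c(36)))) = √(-4955397 + (-86726 + (-164 + (-4 + 36)² + 2*(-4 + 36)))) = √(-4955397 + (-86726 + (-164 + 32² + 2*32))) = √(-4955397 + (-86726 + (-164 + 1024 + 64))) = √(-4955397 + (-86726 + 924)) = √(-4955397 - 85802) = √(-5041199) = I*√5041199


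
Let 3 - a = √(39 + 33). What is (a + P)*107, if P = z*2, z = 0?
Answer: 321 - 642*√2 ≈ -586.92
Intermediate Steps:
a = 3 - 6*√2 (a = 3 - √(39 + 33) = 3 - √72 = 3 - 6*√2 ≈ -5.4853)
P = 0 (P = 0*2 = 0)
(a + P)*107 = ((3 - 6*√2) + 0)*107 = (3 - 6*√2)*107 = 321 - 642*√2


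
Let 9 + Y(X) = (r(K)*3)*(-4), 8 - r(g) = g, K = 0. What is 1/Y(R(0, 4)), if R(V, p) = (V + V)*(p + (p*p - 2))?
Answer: -1/105 ≈ -0.0095238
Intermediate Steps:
r(g) = 8 - g
R(V, p) = 2*V*(-2 + p + p**2) (R(V, p) = (2*V)*(p + (p**2 - 2)) = (2*V)*(p + (-2 + p**2)) = (2*V)*(-2 + p + p**2) = 2*V*(-2 + p + p**2))
Y(X) = -105 (Y(X) = -9 + ((8 - 1*0)*3)*(-4) = -9 + ((8 + 0)*3)*(-4) = -9 + (8*3)*(-4) = -9 + 24*(-4) = -9 - 96 = -105)
1/Y(R(0, 4)) = 1/(-105) = -1/105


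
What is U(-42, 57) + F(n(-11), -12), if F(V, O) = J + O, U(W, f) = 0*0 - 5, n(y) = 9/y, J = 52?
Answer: 35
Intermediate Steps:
U(W, f) = -5 (U(W, f) = 0 - 5 = -5)
F(V, O) = 52 + O
U(-42, 57) + F(n(-11), -12) = -5 + (52 - 12) = -5 + 40 = 35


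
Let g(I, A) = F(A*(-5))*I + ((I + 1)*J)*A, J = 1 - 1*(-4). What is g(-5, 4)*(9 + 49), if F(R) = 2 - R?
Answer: -11020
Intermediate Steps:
J = 5 (J = 1 + 4 = 5)
g(I, A) = A*(5 + 5*I) + I*(2 + 5*A) (g(I, A) = (2 - A*(-5))*I + ((I + 1)*5)*A = (2 - (-5)*A)*I + ((1 + I)*5)*A = (2 + 5*A)*I + (5 + 5*I)*A = I*(2 + 5*A) + A*(5 + 5*I) = A*(5 + 5*I) + I*(2 + 5*A))
g(-5, 4)*(9 + 49) = (2*(-5) + 5*4 + 10*4*(-5))*(9 + 49) = (-10 + 20 - 200)*58 = -190*58 = -11020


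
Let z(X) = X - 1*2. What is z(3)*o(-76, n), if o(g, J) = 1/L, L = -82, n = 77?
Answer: -1/82 ≈ -0.012195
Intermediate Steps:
o(g, J) = -1/82 (o(g, J) = 1/(-82) = -1/82)
z(X) = -2 + X (z(X) = X - 2 = -2 + X)
z(3)*o(-76, n) = (-2 + 3)*(-1/82) = 1*(-1/82) = -1/82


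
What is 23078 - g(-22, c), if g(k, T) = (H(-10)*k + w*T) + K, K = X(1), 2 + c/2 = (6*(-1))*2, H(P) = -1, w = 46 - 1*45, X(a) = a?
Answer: 23083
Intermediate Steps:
w = 1 (w = 46 - 45 = 1)
c = -28 (c = -4 + 2*((6*(-1))*2) = -4 + 2*(-6*2) = -4 + 2*(-12) = -4 - 24 = -28)
K = 1
g(k, T) = 1 + T - k (g(k, T) = (-k + 1*T) + 1 = (-k + T) + 1 = (T - k) + 1 = 1 + T - k)
23078 - g(-22, c) = 23078 - (1 - 28 - 1*(-22)) = 23078 - (1 - 28 + 22) = 23078 - 1*(-5) = 23078 + 5 = 23083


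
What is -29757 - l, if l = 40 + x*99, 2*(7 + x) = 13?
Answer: -59495/2 ≈ -29748.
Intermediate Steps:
x = -½ (x = -7 + (½)*13 = -7 + 13/2 = -½ ≈ -0.50000)
l = -19/2 (l = 40 - ½*99 = 40 - 99/2 = -19/2 ≈ -9.5000)
-29757 - l = -29757 - 1*(-19/2) = -29757 + 19/2 = -59495/2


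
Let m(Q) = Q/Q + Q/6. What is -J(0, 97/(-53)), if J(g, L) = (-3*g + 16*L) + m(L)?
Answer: 9091/318 ≈ 28.588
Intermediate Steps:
m(Q) = 1 + Q/6 (m(Q) = 1 + Q*(⅙) = 1 + Q/6)
J(g, L) = 1 - 3*g + 97*L/6 (J(g, L) = (-3*g + 16*L) + (1 + L/6) = 1 - 3*g + 97*L/6)
-J(0, 97/(-53)) = -(1 - 3*0 + 97*(97/(-53))/6) = -(1 + 0 + 97*(97*(-1/53))/6) = -(1 + 0 + (97/6)*(-97/53)) = -(1 + 0 - 9409/318) = -1*(-9091/318) = 9091/318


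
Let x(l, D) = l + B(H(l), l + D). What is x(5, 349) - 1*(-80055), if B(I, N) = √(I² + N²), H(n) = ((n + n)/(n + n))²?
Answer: 80060 + √125317 ≈ 80414.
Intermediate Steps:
H(n) = 1 (H(n) = ((2*n)/((2*n)))² = ((2*n)*(1/(2*n)))² = 1² = 1)
x(l, D) = l + √(1 + (D + l)²) (x(l, D) = l + √(1² + (l + D)²) = l + √(1 + (D + l)²))
x(5, 349) - 1*(-80055) = (5 + √(1 + (349 + 5)²)) - 1*(-80055) = (5 + √(1 + 354²)) + 80055 = (5 + √(1 + 125316)) + 80055 = (5 + √125317) + 80055 = 80060 + √125317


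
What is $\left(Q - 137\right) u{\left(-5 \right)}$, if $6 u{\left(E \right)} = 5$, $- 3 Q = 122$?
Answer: $- \frac{2665}{18} \approx -148.06$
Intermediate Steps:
$Q = - \frac{122}{3}$ ($Q = \left(- \frac{1}{3}\right) 122 = - \frac{122}{3} \approx -40.667$)
$u{\left(E \right)} = \frac{5}{6}$ ($u{\left(E \right)} = \frac{1}{6} \cdot 5 = \frac{5}{6}$)
$\left(Q - 137\right) u{\left(-5 \right)} = \left(- \frac{122}{3} - 137\right) \frac{5}{6} = \left(- \frac{533}{3}\right) \frac{5}{6} = - \frac{2665}{18}$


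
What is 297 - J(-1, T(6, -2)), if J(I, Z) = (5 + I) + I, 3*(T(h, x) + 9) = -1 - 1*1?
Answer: 294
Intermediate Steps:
T(h, x) = -29/3 (T(h, x) = -9 + (-1 - 1*1)/3 = -9 + (-1 - 1)/3 = -9 + (⅓)*(-2) = -9 - ⅔ = -29/3)
J(I, Z) = 5 + 2*I
297 - J(-1, T(6, -2)) = 297 - (5 + 2*(-1)) = 297 - (5 - 2) = 297 - 1*3 = 297 - 3 = 294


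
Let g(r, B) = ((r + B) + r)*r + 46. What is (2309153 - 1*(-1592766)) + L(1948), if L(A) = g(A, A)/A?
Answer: 3806161185/974 ≈ 3.9078e+6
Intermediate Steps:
g(r, B) = 46 + r*(B + 2*r) (g(r, B) = ((B + r) + r)*r + 46 = (B + 2*r)*r + 46 = r*(B + 2*r) + 46 = 46 + r*(B + 2*r))
L(A) = (46 + 3*A**2)/A (L(A) = (46 + 2*A**2 + A*A)/A = (46 + 2*A**2 + A**2)/A = (46 + 3*A**2)/A)
(2309153 - 1*(-1592766)) + L(1948) = (2309153 - 1*(-1592766)) + (3*1948 + 46/1948) = (2309153 + 1592766) + (5844 + 46*(1/1948)) = 3901919 + (5844 + 23/974) = 3901919 + 5692079/974 = 3806161185/974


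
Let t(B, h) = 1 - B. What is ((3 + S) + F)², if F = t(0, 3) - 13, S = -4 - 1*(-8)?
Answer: 25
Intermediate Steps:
S = 4 (S = -4 + 8 = 4)
F = -12 (F = (1 - 1*0) - 13 = (1 + 0) - 13 = 1 - 13 = -12)
((3 + S) + F)² = ((3 + 4) - 12)² = (7 - 12)² = (-5)² = 25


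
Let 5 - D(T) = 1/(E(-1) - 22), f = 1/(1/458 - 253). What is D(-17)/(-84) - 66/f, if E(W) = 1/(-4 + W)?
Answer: 1273323817/76257 ≈ 16698.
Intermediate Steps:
f = -458/115873 (f = 1/(1/458 - 253) = 1/(-115873/458) = -458/115873 ≈ -0.0039526)
D(T) = 560/111 (D(T) = 5 - 1/(1/(-4 - 1) - 22) = 5 - 1/(1/(-5) - 22) = 5 - 1/(-1/5 - 22) = 5 - 1/(-111/5) = 5 - 1*(-5/111) = 5 + 5/111 = 560/111)
D(-17)/(-84) - 66/f = (560/111)/(-84) - 66/(-458/115873) = (560/111)*(-1/84) - 66*(-115873/458) = -20/333 + 3823809/229 = 1273323817/76257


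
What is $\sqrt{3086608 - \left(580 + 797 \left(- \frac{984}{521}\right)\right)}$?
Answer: $\frac{2 \sqrt{209520779889}}{521} \approx 1757.1$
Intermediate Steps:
$\sqrt{3086608 - \left(580 + 797 \left(- \frac{984}{521}\right)\right)} = \sqrt{3086608 - \left(580 + 797 \left(\left(-984\right) \frac{1}{521}\right)\right)} = \sqrt{3086608 - - \frac{482068}{521}} = \sqrt{3086608 + \left(-580 + \frac{784248}{521}\right)} = \sqrt{3086608 + \frac{482068}{521}} = \sqrt{\frac{1608604836}{521}} = \frac{2 \sqrt{209520779889}}{521}$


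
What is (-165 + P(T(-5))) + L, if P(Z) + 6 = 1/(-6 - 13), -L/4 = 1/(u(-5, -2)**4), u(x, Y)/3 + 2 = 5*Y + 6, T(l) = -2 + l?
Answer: -85293019/498636 ≈ -171.05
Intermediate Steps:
u(x, Y) = 12 + 15*Y (u(x, Y) = -6 + 3*(5*Y + 6) = -6 + 3*(6 + 5*Y) = -6 + (18 + 15*Y) = 12 + 15*Y)
L = -1/26244 (L = -4/(12 + 15*(-2))**4 = -4/(12 - 30)**4 = -4/((-18)**4) = -4/104976 = -4*1/104976 = -1/26244 ≈ -3.8104e-5)
P(Z) = -115/19 (P(Z) = -6 + 1/(-6 - 13) = -6 + 1/(-19) = -6 - 1/19 = -115/19)
(-165 + P(T(-5))) + L = (-165 - 115/19) - 1/26244 = -3250/19 - 1/26244 = -85293019/498636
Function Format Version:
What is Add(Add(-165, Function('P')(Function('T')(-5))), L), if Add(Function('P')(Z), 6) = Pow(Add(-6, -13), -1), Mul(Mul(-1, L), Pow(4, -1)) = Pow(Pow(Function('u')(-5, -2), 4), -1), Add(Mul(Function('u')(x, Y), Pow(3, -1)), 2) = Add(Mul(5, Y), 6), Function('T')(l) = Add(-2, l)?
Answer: Rational(-85293019, 498636) ≈ -171.05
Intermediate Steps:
Function('u')(x, Y) = Add(12, Mul(15, Y)) (Function('u')(x, Y) = Add(-6, Mul(3, Add(Mul(5, Y), 6))) = Add(-6, Mul(3, Add(6, Mul(5, Y)))) = Add(-6, Add(18, Mul(15, Y))) = Add(12, Mul(15, Y)))
L = Rational(-1, 26244) (L = Mul(-4, Pow(Pow(Add(12, Mul(15, -2)), 4), -1)) = Mul(-4, Pow(Pow(Add(12, -30), 4), -1)) = Mul(-4, Pow(Pow(-18, 4), -1)) = Mul(-4, Pow(104976, -1)) = Mul(-4, Rational(1, 104976)) = Rational(-1, 26244) ≈ -3.8104e-5)
Function('P')(Z) = Rational(-115, 19) (Function('P')(Z) = Add(-6, Pow(Add(-6, -13), -1)) = Add(-6, Pow(-19, -1)) = Add(-6, Rational(-1, 19)) = Rational(-115, 19))
Add(Add(-165, Function('P')(Function('T')(-5))), L) = Add(Add(-165, Rational(-115, 19)), Rational(-1, 26244)) = Add(Rational(-3250, 19), Rational(-1, 26244)) = Rational(-85293019, 498636)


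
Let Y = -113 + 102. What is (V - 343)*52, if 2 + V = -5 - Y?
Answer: -17628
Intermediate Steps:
Y = -11
V = 4 (V = -2 + (-5 - 1*(-11)) = -2 + (-5 + 11) = -2 + 6 = 4)
(V - 343)*52 = (4 - 343)*52 = -339*52 = -17628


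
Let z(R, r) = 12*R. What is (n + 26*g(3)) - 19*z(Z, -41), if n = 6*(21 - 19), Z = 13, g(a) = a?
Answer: -2874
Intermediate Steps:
n = 12 (n = 6*2 = 12)
(n + 26*g(3)) - 19*z(Z, -41) = (12 + 26*3) - 19*12*13 = (12 + 78) - 19*156 = 90 - 1*2964 = 90 - 2964 = -2874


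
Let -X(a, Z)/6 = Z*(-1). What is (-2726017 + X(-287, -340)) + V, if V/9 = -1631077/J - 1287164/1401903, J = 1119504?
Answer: -158575720673308521/58127259856 ≈ -2.7281e+6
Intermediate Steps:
V = -1242532328729/58127259856 (V = 9*(-1631077/1119504 - 1287164/1401903) = 9*(-1242532328729/523145338704) = -1242532328729/58127259856 ≈ -21.376)
X(a, Z) = 6*Z (X(a, Z) = -6*Z*(-1) = -(-6)*Z = 6*Z)
(-2726017 + X(-287, -340)) + V = (-2726017 + 6*(-340)) - 1242532328729/58127259856 = (-2726017 - 2040) - 1242532328729/58127259856 = -2728057 - 1242532328729/58127259856 = -158575720673308521/58127259856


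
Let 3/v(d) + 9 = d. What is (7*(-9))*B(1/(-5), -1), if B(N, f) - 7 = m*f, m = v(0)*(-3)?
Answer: -378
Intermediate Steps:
v(d) = 3/(-9 + d)
m = 1 (m = (3/(-9 + 0))*(-3) = (3/(-9))*(-3) = (3*(-⅑))*(-3) = -⅓*(-3) = 1)
B(N, f) = 7 + f (B(N, f) = 7 + 1*f = 7 + f)
(7*(-9))*B(1/(-5), -1) = (7*(-9))*(7 - 1) = -63*6 = -378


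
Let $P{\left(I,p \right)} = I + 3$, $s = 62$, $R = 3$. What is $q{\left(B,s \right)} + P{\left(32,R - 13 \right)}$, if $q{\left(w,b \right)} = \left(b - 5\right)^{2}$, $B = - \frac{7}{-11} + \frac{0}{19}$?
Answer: $3284$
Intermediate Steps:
$P{\left(I,p \right)} = 3 + I$
$B = \frac{7}{11}$ ($B = \left(-7\right) \left(- \frac{1}{11}\right) + 0 \cdot \frac{1}{19} = \frac{7}{11} + 0 = \frac{7}{11} \approx 0.63636$)
$q{\left(w,b \right)} = \left(-5 + b\right)^{2}$
$q{\left(B,s \right)} + P{\left(32,R - 13 \right)} = \left(-5 + 62\right)^{2} + \left(3 + 32\right) = 57^{2} + 35 = 3249 + 35 = 3284$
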